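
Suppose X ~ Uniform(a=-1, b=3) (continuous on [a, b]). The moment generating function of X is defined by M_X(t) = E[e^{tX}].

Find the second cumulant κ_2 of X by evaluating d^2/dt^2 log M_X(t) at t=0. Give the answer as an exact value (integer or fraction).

M_X(t) = (e^(3*t) - e^(-t))/(4*t)
K_X(t) = log M_X(t) = -log(t) + log(e^(3*t) - e^(-t)) - 2*log(2)
D^2[K](t) = (-16*t^2*e^(4*t) + e^(8*t) - 2*e^(4*t) + 1)/(t^2*e^(8*t) - 2*t^2*e^(4*t) + t^2)

κ_2 = D^2[K](0) = 4/3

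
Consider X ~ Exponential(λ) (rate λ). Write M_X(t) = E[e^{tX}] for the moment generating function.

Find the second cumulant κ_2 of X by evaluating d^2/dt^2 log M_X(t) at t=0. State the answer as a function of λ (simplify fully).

κ_2 = K′′(0) = λ^(-2)

M_X(t) = λ/(λ - t)
K_X(t) = log M_X(t) = log(λ) - log(λ - t)
K′(t) = -1/(-λ + t)
K′′(t) = 1/(λ^2 - 2*λ*t + t^2)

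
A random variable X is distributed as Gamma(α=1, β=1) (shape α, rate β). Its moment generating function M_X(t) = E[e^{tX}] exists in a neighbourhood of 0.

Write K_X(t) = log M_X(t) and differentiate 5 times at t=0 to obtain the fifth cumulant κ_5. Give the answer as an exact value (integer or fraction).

κ_5 = K′′′′′(0) = 24

M_X(t) = 1/(1 - t)
K_X(t) = log M_X(t) = -log(1 - t)
K′(t) = -1/(t - 1)
K′′(t) = 1/(t^2 - 2*t + 1)
K′′′(t) = -2/(t^3 - 3*t^2 + 3*t - 1)
K′′′′(t) = 6/(t^4 - 4*t^3 + 6*t^2 - 4*t + 1)
K′′′′′(t) = -24/(t^5 - 5*t^4 + 10*t^3 - 10*t^2 + 5*t - 1)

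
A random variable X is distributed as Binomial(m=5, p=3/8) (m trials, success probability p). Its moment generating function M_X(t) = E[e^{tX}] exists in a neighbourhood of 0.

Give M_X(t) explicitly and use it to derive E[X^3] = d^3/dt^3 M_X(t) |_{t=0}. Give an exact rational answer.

M_X(t) = (3*e^(t)/8 + 5/8)^5
D^3[M](t) = 30375*e^(5*t)/32768 + 2025*e^(4*t)/512 + 91125*e^(3*t)/16384 + 5625*e^(2*t)/2048 + 9375*e^(t)/32768

E[X^3] = D^3[M](0) = 1725/128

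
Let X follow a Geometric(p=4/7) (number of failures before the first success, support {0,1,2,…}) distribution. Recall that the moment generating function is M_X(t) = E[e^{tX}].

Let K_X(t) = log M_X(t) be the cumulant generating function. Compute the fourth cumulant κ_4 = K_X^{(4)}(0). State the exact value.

M_X(t) = 4/(7*(1 - 3*e^(t)/7))
K_X(t) = log M_X(t) = -log(1 - 3*e^(t)/7) - log(7) + 2*log(2)
K′(t) = -3*e^(t)/(3*e^(t) - 7)
K′′(t) = 21*e^(t)/(9*e^(2*t) - 42*e^(t) + 49)
K′′′(t) = (-63*e^(2*t) - 147*e^(t))/(27*e^(3*t) - 189*e^(2*t) + 441*e^(t) - 343)
K′′′′(t) = (189*e^(3*t) + 1764*e^(2*t) + 1029*e^(t))/(81*e^(4*t) - 756*e^(3*t) + 2646*e^(2*t) - 4116*e^(t) + 2401)

κ_4 = K′′′′(0) = 1491/128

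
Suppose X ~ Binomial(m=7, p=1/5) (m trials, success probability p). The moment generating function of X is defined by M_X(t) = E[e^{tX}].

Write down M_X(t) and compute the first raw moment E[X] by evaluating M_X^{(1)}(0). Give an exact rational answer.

M_X(t) = (e^(t)/5 + 4/5)^7
M′(t) = 7*e^(7*t)/78125 + 168*e^(6*t)/78125 + 336*e^(5*t)/15625 + 1792*e^(4*t)/15625 + 5376*e^(3*t)/15625 + 43008*e^(2*t)/78125 + 28672*e^(t)/78125

E[X] = M′(0) = 7/5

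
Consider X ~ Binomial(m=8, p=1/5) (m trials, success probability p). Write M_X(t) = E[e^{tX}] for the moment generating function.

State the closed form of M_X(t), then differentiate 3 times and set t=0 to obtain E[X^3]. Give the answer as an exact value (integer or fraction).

M_X(t) = (e^(t)/5 + 4/5)^8

E[X^3] = M′′′(0) = 1376/125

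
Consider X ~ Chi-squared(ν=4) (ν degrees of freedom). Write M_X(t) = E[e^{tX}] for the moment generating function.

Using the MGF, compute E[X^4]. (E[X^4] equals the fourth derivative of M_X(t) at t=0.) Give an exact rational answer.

E[X^4] = d^4M/dt^4 |_{t=0} = 1920

M_X(t) = (1 - 2*t)^(-2)
dM/dt = -4/(8*t^3 - 12*t^2 + 6*t - 1)
d^2M/dt^2 = 24/(16*t^4 - 32*t^3 + 24*t^2 - 8*t + 1)
d^3M/dt^3 = -192/(32*t^5 - 80*t^4 + 80*t^3 - 40*t^2 + 10*t - 1)
d^4M/dt^4 = 1920/(64*t^6 - 192*t^5 + 240*t^4 - 160*t^3 + 60*t^2 - 12*t + 1)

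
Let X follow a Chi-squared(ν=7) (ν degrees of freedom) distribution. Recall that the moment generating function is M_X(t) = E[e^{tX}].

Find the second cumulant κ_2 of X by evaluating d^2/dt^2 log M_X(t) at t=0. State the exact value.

κ_2 = K′′(0) = 14

M_X(t) = (1 - 2*t)^(-7/2)
K_X(t) = log M_X(t) = -7*log(1 - 2*t)/2
K′(t) = -7/(2*t - 1)
K′′(t) = 14/(4*t^2 - 4*t + 1)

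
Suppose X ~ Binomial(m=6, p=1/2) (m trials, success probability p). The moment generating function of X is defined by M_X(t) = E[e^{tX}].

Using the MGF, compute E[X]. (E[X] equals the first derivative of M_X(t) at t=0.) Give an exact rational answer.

M_X(t) = (e^(t)/2 + 1/2)^6
M^(1)(t) = 3*e^(6*t)/32 + 15*e^(5*t)/32 + 15*e^(4*t)/16 + 15*e^(3*t)/16 + 15*e^(2*t)/32 + 3*e^(t)/32

E[X] = M^(1)(0) = 3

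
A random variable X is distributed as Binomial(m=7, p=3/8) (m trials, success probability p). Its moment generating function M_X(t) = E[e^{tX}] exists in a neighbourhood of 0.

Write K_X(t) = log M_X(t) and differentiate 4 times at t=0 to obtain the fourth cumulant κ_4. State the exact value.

M_X(t) = (3*e^(t)/8 + 5/8)^7
K_X(t) = log M_X(t) = 7*log(3*e^(t)/8 + 5/8)
K^(4)(t) = (945*e^(3*t) - 6300*e^(2*t) + 2625*e^(t))/(81*e^(4*t) + 540*e^(3*t) + 1350*e^(2*t) + 1500*e^(t) + 625)

κ_4 = K^(4)(0) = -1365/2048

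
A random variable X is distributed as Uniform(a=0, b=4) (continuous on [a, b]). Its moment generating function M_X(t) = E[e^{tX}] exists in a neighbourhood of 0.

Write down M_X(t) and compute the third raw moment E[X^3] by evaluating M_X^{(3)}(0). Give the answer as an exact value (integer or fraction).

M_X(t) = (e^(4*t) - 1)/(4*t)
D^3[M](t) = (32*t^3*e^(4*t) - 24*t^2*e^(4*t) + 12*t*e^(4*t) - 3*e^(4*t) + 3)/(2*t^4)

E[X^3] = D^3[M](0) = 16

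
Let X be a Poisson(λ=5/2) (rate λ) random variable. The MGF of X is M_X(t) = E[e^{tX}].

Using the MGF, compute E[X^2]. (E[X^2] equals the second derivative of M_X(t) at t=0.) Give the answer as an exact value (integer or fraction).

M_X(t) = e^(5*e^(t)/2 - 5/2)
D^2[M](t) = (25*e^(2*t)*e^(5*e^(t)/2) + 10*e^(t)*e^(5*e^(t)/2))*e^(-5/2)/4

E[X^2] = D^2[M](0) = 35/4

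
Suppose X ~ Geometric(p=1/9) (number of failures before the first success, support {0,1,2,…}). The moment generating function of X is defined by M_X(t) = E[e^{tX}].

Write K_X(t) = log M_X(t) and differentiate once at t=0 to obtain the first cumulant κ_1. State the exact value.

κ_1 = K′(0) = 8

M_X(t) = 1/(9*(1 - 8*e^(t)/9))
K_X(t) = log M_X(t) = -log(1 - 8*e^(t)/9) - 2*log(3)
K′(t) = -8*e^(t)/(8*e^(t) - 9)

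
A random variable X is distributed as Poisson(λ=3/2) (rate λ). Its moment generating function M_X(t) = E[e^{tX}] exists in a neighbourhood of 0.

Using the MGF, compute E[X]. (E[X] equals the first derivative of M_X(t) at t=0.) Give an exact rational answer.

M_X(t) = e^(3*e^(t)/2 - 3/2)
D[M](t) = 3*e^(-3/2)*e^(t)*e^(3*e^(t)/2)/2

E[X] = D[M](0) = 3/2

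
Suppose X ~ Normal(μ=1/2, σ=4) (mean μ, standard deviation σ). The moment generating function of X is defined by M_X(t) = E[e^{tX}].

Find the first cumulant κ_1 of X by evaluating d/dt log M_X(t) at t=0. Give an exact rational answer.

M_X(t) = e^(8*t^2 + t/2)
K_X(t) = log M_X(t) = 8*t^2 + t/2
K^(1)(t) = 16*t + 1/2

κ_1 = K^(1)(0) = 1/2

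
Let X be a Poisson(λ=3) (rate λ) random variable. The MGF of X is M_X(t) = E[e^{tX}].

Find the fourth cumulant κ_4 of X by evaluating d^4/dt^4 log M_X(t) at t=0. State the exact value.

κ_4 = d^4K/dt^4 |_{t=0} = 3

M_X(t) = e^(3*e^(t) - 3)
K_X(t) = log M_X(t) = 3*e^(t) - 3
dK/dt = 3*e^(t)
d^2K/dt^2 = 3*e^(t)
d^3K/dt^3 = 3*e^(t)
d^4K/dt^4 = 3*e^(t)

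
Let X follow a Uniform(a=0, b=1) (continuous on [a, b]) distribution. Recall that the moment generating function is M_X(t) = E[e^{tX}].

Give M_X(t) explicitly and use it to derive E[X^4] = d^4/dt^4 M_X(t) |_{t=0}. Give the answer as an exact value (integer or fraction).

E[X^4] = D^4[M](0) = 1/5

M_X(t) = (e^(t) - 1)/t
D^4[M](t) = (t^4*e^(t) - 4*t^3*e^(t) + 12*t^2*e^(t) - 24*t*e^(t) + 24*e^(t) - 24)/t^5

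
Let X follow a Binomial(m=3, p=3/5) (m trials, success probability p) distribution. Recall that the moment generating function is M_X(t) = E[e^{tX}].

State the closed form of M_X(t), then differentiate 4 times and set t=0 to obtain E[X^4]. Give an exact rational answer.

M_X(t) = (3*e^(t)/5 + 2/5)^3
D^4[M](t) = 2187*e^(3*t)/125 + 864*e^(2*t)/125 + 36*e^(t)/125

E[X^4] = D^4[M](0) = 3087/125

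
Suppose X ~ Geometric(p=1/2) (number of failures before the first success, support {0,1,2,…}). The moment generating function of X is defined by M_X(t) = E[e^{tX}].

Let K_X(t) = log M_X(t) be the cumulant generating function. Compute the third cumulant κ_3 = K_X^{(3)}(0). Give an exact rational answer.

M_X(t) = 1/(2*(1 - e^(t)/2))
K_X(t) = log M_X(t) = -log(1 - e^(t)/2) - log(2)
K^(3)(t) = (-2*e^(2*t) - 4*e^(t))/(e^(3*t) - 6*e^(2*t) + 12*e^(t) - 8)

κ_3 = K^(3)(0) = 6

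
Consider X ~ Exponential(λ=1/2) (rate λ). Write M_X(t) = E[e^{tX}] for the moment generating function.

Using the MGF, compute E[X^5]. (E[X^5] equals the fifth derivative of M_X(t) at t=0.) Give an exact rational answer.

E[X^5] = M′′′′′(0) = 3840

M_X(t) = 1/(2*(1/2 - t))
M′(t) = 2/(4*t^2 - 4*t + 1)
M′′(t) = -8/(8*t^3 - 12*t^2 + 6*t - 1)
M′′′(t) = 48/(16*t^4 - 32*t^3 + 24*t^2 - 8*t + 1)
M′′′′(t) = -384/(32*t^5 - 80*t^4 + 80*t^3 - 40*t^2 + 10*t - 1)
M′′′′′(t) = 3840/(64*t^6 - 192*t^5 + 240*t^4 - 160*t^3 + 60*t^2 - 12*t + 1)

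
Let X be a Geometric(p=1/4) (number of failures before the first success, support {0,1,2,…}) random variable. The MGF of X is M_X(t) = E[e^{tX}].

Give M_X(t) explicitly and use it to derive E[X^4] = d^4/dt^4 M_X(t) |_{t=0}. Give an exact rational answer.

M_X(t) = 1/(4*(1 - 3*e^(t)/4))
M′(t) = 3*e^(t)/(9*e^(2*t) - 24*e^(t) + 16)
M′′(t) = (-9*e^(2*t) - 12*e^(t))/(27*e^(3*t) - 108*e^(2*t) + 144*e^(t) - 64)
M′′′(t) = (27*e^(3*t) + 144*e^(2*t) + 48*e^(t))/(81*e^(4*t) - 432*e^(3*t) + 864*e^(2*t) - 768*e^(t) + 256)
M′′′′(t) = (-81*e^(4*t) - 1188*e^(3*t) - 1584*e^(2*t) - 192*e^(t))/(243*e^(5*t) - 1620*e^(4*t) + 4320*e^(3*t) - 5760*e^(2*t) + 3840*e^(t) - 1024)

E[X^4] = M′′′′(0) = 3045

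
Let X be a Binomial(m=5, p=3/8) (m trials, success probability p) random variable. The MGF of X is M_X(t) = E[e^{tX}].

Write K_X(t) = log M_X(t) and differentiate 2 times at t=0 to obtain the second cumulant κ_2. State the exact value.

κ_2 = d^2K/dt^2 |_{t=0} = 75/64

M_X(t) = (3*e^(t)/8 + 5/8)^5
K_X(t) = log M_X(t) = 5*log(3*e^(t)/8 + 5/8)
dK/dt = 15*e^(t)/(3*e^(t) + 5)
d^2K/dt^2 = 75*e^(t)/(9*e^(2*t) + 30*e^(t) + 25)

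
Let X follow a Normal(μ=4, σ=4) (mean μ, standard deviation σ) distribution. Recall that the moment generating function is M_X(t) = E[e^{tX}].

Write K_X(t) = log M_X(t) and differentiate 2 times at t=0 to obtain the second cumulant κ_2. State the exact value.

κ_2 = K′′(0) = 16

M_X(t) = e^(8*t^2 + 4*t)
K_X(t) = log M_X(t) = 8*t^2 + 4*t
K′(t) = 16*t + 4
K′′(t) = 16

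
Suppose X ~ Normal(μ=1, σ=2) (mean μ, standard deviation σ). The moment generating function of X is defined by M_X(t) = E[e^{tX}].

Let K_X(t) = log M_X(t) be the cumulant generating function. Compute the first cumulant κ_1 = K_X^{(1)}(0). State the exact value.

M_X(t) = e^(2*t^2 + t)
K_X(t) = log M_X(t) = 2*t^2 + t
K′(t) = 4*t + 1

κ_1 = K′(0) = 1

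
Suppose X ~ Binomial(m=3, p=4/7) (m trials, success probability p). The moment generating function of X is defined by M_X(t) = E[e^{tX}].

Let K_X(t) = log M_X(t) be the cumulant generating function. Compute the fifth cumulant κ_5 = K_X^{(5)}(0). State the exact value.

M_X(t) = (4*e^(t)/7 + 3/7)^3
K_X(t) = log M_X(t) = 3*log(4*e^(t)/7 + 3/7)
K′(t) = 12*e^(t)/(4*e^(t) + 3)
K′′(t) = 36*e^(t)/(16*e^(2*t) + 24*e^(t) + 9)
K′′′(t) = (-144*e^(2*t) + 108*e^(t))/(64*e^(3*t) + 144*e^(2*t) + 108*e^(t) + 27)
K′′′′(t) = (576*e^(3*t) - 1728*e^(2*t) + 324*e^(t))/(256*e^(4*t) + 768*e^(3*t) + 864*e^(2*t) + 432*e^(t) + 81)
K′′′′′(t) = (-2304*e^(4*t) + 19008*e^(3*t) - 14256*e^(2*t) + 972*e^(t))/(1024*e^(5*t) + 3840*e^(4*t) + 5760*e^(3*t) + 4320*e^(2*t) + 1620*e^(t) + 243)

κ_5 = K′′′′′(0) = 3420/16807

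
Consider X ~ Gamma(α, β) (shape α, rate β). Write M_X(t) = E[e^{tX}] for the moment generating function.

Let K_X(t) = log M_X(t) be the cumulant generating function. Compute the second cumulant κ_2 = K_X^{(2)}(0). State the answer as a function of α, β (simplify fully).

κ_2 = d^2K/dt^2 |_{t=0} = α/β^2

M_X(t) = (β/(β - t))^α
K_X(t) = log M_X(t) = α*(log(β) - log(β - t))
dK/dt = -α/(-β + t)
d^2K/dt^2 = α/(β^2 - 2*β*t + t^2)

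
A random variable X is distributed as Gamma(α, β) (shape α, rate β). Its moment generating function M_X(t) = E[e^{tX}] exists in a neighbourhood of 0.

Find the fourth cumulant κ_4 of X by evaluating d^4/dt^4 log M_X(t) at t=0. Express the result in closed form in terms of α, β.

κ_4 = K^(4)(0) = 6*α/β^4

M_X(t) = (β/(β - t))^α
K_X(t) = log M_X(t) = α*(log(β) - log(β - t))
K^(4)(t) = 6*α/(β^4 - 4*β^3*t + 6*β^2*t^2 - 4*β*t^3 + t^4)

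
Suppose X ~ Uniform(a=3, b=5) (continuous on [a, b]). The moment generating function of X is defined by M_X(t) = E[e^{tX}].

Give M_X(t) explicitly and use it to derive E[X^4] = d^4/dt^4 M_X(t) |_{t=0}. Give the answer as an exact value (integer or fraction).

E[X^4] = d^4M/dt^4 |_{t=0} = 1441/5

M_X(t) = (e^(5*t) - e^(3*t))/(2*t)
dM/dt = (5*t*e^(5*t) - 3*t*e^(3*t) - e^(5*t) + e^(3*t))/(2*t^2)
d^2M/dt^2 = (25*t^2*e^(5*t) - 9*t^2*e^(3*t) - 10*t*e^(5*t) + 6*t*e^(3*t) + 2*e^(5*t) - 2*e^(3*t))/(2*t^3)
d^3M/dt^3 = (125*t^3*e^(5*t) - 27*t^3*e^(3*t) - 75*t^2*e^(5*t) + 27*t^2*e^(3*t) + 30*t*e^(5*t) - 18*t*e^(3*t) - 6*e^(5*t) + 6*e^(3*t))/(2*t^4)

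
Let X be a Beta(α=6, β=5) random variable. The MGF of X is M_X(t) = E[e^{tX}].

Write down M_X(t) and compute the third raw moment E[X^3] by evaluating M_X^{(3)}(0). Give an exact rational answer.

E[X^3] = M^(3)(0) = 28/143

M_X(t) = ₁F₁(6; 11; t)
M^(3)(t) = 28*₁F₁(9; 14; t)/143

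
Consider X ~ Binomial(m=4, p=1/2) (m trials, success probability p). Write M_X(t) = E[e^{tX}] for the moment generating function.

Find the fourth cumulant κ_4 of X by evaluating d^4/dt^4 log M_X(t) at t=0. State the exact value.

M_X(t) = (e^(t)/2 + 1/2)^4
K_X(t) = log M_X(t) = 4*log(e^(t)/2 + 1/2)
dK/dt = 4*e^(t)/(e^(t) + 1)
d^2K/dt^2 = 4*e^(t)/(e^(2*t) + 2*e^(t) + 1)
d^3K/dt^3 = (-4*e^(2*t) + 4*e^(t))/(e^(3*t) + 3*e^(2*t) + 3*e^(t) + 1)
d^4K/dt^4 = (4*e^(3*t) - 16*e^(2*t) + 4*e^(t))/(e^(4*t) + 4*e^(3*t) + 6*e^(2*t) + 4*e^(t) + 1)

κ_4 = d^4K/dt^4 |_{t=0} = -1/2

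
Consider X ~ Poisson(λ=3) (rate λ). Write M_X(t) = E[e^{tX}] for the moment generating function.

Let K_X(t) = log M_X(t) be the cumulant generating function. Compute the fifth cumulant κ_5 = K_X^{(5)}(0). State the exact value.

κ_5 = d^5K/dt^5 |_{t=0} = 3

M_X(t) = e^(3*e^(t) - 3)
K_X(t) = log M_X(t) = 3*e^(t) - 3
dK/dt = 3*e^(t)
d^2K/dt^2 = 3*e^(t)
d^3K/dt^3 = 3*e^(t)
d^4K/dt^4 = 3*e^(t)
d^5K/dt^5 = 3*e^(t)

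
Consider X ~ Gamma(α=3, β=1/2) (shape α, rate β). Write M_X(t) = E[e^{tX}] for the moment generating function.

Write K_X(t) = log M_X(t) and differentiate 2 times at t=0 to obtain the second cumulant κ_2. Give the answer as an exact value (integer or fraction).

κ_2 = d^2K/dt^2 |_{t=0} = 12

M_X(t) = 1/(8*(1/2 - t)^3)
K_X(t) = log M_X(t) = -3*log(1/2 - t) - 3*log(2)
dK/dt = -6/(2*t - 1)
d^2K/dt^2 = 12/(4*t^2 - 4*t + 1)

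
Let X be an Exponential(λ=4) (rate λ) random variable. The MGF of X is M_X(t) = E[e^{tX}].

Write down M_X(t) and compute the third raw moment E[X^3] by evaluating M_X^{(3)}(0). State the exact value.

E[X^3] = M^(3)(0) = 3/32

M_X(t) = 4/(4 - t)
M^(3)(t) = 24/(t^4 - 16*t^3 + 96*t^2 - 256*t + 256)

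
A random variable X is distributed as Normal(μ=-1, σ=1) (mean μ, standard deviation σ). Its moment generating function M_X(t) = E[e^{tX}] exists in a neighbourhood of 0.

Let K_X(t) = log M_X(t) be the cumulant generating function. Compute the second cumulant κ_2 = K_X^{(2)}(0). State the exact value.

κ_2 = D^2[K](0) = 1

M_X(t) = e^(t^2/2 - t)
K_X(t) = log M_X(t) = t^2/2 - t
D^2[K](t) = 1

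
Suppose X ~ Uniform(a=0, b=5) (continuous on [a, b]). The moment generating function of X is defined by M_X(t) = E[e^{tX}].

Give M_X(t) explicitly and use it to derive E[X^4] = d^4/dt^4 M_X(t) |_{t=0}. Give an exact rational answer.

E[X^4] = M^(4)(0) = 125

M_X(t) = (e^(5*t) - 1)/(5*t)
M^(4)(t) = (625*t^4*e^(5*t) - 500*t^3*e^(5*t) + 300*t^2*e^(5*t) - 120*t*e^(5*t) + 24*e^(5*t) - 24)/(5*t^5)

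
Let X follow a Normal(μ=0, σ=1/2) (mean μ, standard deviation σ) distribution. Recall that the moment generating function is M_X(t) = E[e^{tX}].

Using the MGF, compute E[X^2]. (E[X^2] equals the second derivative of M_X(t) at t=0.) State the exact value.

E[X^2] = M^(2)(0) = 1/4

M_X(t) = e^(t^2/8)
M^(2)(t) = t^2*e^(t^2/8)/16 + e^(t^2/8)/4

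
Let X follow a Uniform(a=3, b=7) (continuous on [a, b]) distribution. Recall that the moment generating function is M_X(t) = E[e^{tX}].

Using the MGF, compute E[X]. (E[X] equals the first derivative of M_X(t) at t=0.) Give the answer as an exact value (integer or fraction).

E[X] = dM/dt |_{t=0} = 5

M_X(t) = (e^(7*t) - e^(3*t))/(4*t)
dM/dt = (7*t*e^(7*t) - 3*t*e^(3*t) - e^(7*t) + e^(3*t))/(4*t^2)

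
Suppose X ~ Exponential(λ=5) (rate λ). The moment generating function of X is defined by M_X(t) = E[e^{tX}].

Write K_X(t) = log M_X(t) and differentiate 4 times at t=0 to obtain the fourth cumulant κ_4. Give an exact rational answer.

M_X(t) = 5/(5 - t)
K_X(t) = log M_X(t) = -log(5 - t) + log(5)
dK/dt = -1/(t - 5)
d^2K/dt^2 = 1/(t^2 - 10*t + 25)
d^3K/dt^3 = -2/(t^3 - 15*t^2 + 75*t - 125)
d^4K/dt^4 = 6/(t^4 - 20*t^3 + 150*t^2 - 500*t + 625)

κ_4 = d^4K/dt^4 |_{t=0} = 6/625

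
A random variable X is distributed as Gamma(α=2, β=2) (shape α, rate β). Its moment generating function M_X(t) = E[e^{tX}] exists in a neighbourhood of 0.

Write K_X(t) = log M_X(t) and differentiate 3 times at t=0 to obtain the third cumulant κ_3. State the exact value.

κ_3 = K^(3)(0) = 1/2

M_X(t) = 4/(2 - t)^2
K_X(t) = log M_X(t) = -2*log(2 - t) + 2*log(2)
K^(3)(t) = -4/(t^3 - 6*t^2 + 12*t - 8)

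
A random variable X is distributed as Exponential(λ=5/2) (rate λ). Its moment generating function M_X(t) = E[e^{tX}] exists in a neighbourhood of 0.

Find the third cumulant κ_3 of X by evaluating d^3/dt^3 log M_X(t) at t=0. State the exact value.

M_X(t) = 5/(2*(5/2 - t))
K_X(t) = log M_X(t) = -log(5/2 - t) - log(2) + log(5)
dK/dt = -2/(2*t - 5)
d^2K/dt^2 = 4/(4*t^2 - 20*t + 25)
d^3K/dt^3 = -16/(8*t^3 - 60*t^2 + 150*t - 125)

κ_3 = d^3K/dt^3 |_{t=0} = 16/125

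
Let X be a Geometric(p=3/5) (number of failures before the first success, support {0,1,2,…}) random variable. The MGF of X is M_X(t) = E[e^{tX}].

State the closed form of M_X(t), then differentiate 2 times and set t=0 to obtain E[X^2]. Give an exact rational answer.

E[X^2] = D^2[M](0) = 14/9

M_X(t) = 3/(5*(1 - 2*e^(t)/5))
D^2[M](t) = (-12*e^(2*t) - 30*e^(t))/(8*e^(3*t) - 60*e^(2*t) + 150*e^(t) - 125)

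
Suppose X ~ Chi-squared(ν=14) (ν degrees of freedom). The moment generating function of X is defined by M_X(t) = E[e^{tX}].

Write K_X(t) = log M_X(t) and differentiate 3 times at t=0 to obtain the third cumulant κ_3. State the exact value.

κ_3 = K′′′(0) = 112

M_X(t) = (1 - 2*t)^(-7)
K_X(t) = log M_X(t) = -7*log(1 - 2*t)
K′(t) = -14/(2*t - 1)
K′′(t) = 28/(4*t^2 - 4*t + 1)
K′′′(t) = -112/(8*t^3 - 12*t^2 + 6*t - 1)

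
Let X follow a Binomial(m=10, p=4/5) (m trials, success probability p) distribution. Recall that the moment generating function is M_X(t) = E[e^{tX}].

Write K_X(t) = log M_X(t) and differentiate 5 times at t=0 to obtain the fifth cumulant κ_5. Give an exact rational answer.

M_X(t) = (4*e^(t)/5 + 1/5)^10
K_X(t) = log M_X(t) = 10*log(4*e^(t)/5 + 1/5)
K′(t) = 40*e^(t)/(4*e^(t) + 1)
K′′(t) = 40*e^(t)/(16*e^(2*t) + 8*e^(t) + 1)
K′′′(t) = (-160*e^(2*t) + 40*e^(t))/(64*e^(3*t) + 48*e^(2*t) + 12*e^(t) + 1)
K′′′′(t) = (640*e^(3*t) - 640*e^(2*t) + 40*e^(t))/(256*e^(4*t) + 256*e^(3*t) + 96*e^(2*t) + 16*e^(t) + 1)
K′′′′′(t) = (-2560*e^(4*t) + 7040*e^(3*t) - 1760*e^(2*t) + 40*e^(t))/(1024*e^(5*t) + 1280*e^(4*t) + 640*e^(3*t) + 160*e^(2*t) + 20*e^(t) + 1)

κ_5 = K′′′′′(0) = 552/625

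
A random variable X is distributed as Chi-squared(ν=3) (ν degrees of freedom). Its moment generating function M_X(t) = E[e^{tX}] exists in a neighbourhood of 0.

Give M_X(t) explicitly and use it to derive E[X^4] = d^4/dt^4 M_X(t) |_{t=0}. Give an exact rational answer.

E[X^4] = d^4M/dt^4 |_{t=0} = 945

M_X(t) = (1 - 2*t)^(-3/2)
dM/dt = 3/(4*t^2*√(1 - 2*t) - 4*t*√(1 - 2*t) + √(1 - 2*t))
d^2M/dt^2 = -15/(8*t^3*√(1 - 2*t) - 12*t^2*√(1 - 2*t) + 6*t*√(1 - 2*t) - √(1 - 2*t))
d^3M/dt^3 = 105/(16*t^4*√(1 - 2*t) - 32*t^3*√(1 - 2*t) + 24*t^2*√(1 - 2*t) - 8*t*√(1 - 2*t) + √(1 - 2*t))
d^4M/dt^4 = -945/(32*t^5*√(1 - 2*t) - 80*t^4*√(1 - 2*t) + 80*t^3*√(1 - 2*t) - 40*t^2*√(1 - 2*t) + 10*t*√(1 - 2*t) - √(1 - 2*t))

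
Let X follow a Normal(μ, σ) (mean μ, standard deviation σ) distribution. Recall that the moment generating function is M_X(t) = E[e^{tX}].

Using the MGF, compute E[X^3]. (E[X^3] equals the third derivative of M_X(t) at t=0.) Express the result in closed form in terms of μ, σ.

E[X^3] = M′′′(0) = μ*(μ^2 + 3*σ^2)

M_X(t) = e^(μ*t + σ^2*t^2/2)
M′(t) = μ*e^(μ*t)*e^(σ^2*t^2/2) + σ^2*t*e^(μ*t)*e^(σ^2*t^2/2)
M′′(t) = μ^2*e^(μ*t)*e^(σ^2*t^2/2) + 2*μ*σ^2*t*e^(μ*t)*e^(σ^2*t^2/2) + σ^4*t^2*e^(μ*t)*e^(σ^2*t^2/2) + σ^2*e^(μ*t)*e^(σ^2*t^2/2)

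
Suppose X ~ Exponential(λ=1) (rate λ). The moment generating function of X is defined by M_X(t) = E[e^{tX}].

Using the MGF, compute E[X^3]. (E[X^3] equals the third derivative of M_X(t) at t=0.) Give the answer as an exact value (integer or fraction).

M_X(t) = 1/(1 - t)
D^3[M](t) = 6/(t^4 - 4*t^3 + 6*t^2 - 4*t + 1)

E[X^3] = D^3[M](0) = 6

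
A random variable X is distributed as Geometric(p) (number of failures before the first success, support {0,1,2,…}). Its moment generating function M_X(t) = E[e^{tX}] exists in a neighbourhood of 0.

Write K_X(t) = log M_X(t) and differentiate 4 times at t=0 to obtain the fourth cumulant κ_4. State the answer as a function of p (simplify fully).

M_X(t) = p/(-(1 - p)*e^(t) + 1)
K_X(t) = log M_X(t) = log(p) - log(-(1 - p)*e^(t) + 1)
dK/dt = (-p*e^(t) + e^(t))/(p*e^(t) - e^(t) + 1)
d^2K/dt^2 = (-p*e^(t) + e^(t))/(p^2*e^(2*t) - 2*p*e^(2*t) + 2*p*e^(t) + e^(2*t) - 2*e^(t) + 1)

κ_4 = d^4K/dt^4 |_{t=0} = (-p^3 + 7*p^2 - 12*p + 6)/p^4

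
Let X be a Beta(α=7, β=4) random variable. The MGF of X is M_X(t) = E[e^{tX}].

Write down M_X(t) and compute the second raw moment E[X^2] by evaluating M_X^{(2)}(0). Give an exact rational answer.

M_X(t) = ₁F₁(7; 11; t)
D^2[M](t) = 14*₁F₁(9; 13; t)/33

E[X^2] = D^2[M](0) = 14/33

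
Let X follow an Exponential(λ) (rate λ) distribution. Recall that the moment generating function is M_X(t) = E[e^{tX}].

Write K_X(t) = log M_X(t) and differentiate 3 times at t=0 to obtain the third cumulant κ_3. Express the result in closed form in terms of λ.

M_X(t) = λ/(λ - t)
K_X(t) = log M_X(t) = log(λ) - log(λ - t)
K′(t) = -1/(-λ + t)
K′′(t) = 1/(λ^2 - 2*λ*t + t^2)
K′′′(t) = -2/(-λ^3 + 3*λ^2*t - 3*λ*t^2 + t^3)

κ_3 = K′′′(0) = 2/λ^3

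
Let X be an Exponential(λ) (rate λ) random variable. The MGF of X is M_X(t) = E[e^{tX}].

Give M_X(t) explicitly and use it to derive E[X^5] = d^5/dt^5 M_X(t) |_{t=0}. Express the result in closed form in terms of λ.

M_X(t) = λ/(λ - t)
dM/dt = λ/(λ^2 - 2*λ*t + t^2)
d^2M/dt^2 = -2*λ/(-λ^3 + 3*λ^2*t - 3*λ*t^2 + t^3)
d^3M/dt^3 = 6*λ/(λ^4 - 4*λ^3*t + 6*λ^2*t^2 - 4*λ*t^3 + t^4)
d^4M/dt^4 = -24*λ/(-λ^5 + 5*λ^4*t - 10*λ^3*t^2 + 10*λ^2*t^3 - 5*λ*t^4 + t^5)
d^5M/dt^5 = 120*λ/(λ^6 - 6*λ^5*t + 15*λ^4*t^2 - 20*λ^3*t^3 + 15*λ^2*t^4 - 6*λ*t^5 + t^6)

E[X^5] = d^5M/dt^5 |_{t=0} = 120/λ^5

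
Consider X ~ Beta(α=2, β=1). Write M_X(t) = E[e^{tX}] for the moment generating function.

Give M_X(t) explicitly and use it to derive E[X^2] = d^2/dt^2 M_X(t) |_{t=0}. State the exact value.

E[X^2] = M′′(0) = 1/2

M_X(t) = ₁F₁(2; 3; t)
M′(t) = 2*₁F₁(3; 4; t)/3
M′′(t) = ₁F₁(4; 5; t)/2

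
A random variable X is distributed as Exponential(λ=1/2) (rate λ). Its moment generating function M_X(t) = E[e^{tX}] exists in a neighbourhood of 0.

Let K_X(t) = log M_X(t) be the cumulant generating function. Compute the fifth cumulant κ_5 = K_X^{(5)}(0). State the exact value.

M_X(t) = 1/(2*(1/2 - t))
K_X(t) = log M_X(t) = -log(1/2 - t) - log(2)
K′(t) = -2/(2*t - 1)
K′′(t) = 4/(4*t^2 - 4*t + 1)
K′′′(t) = -16/(8*t^3 - 12*t^2 + 6*t - 1)
K′′′′(t) = 96/(16*t^4 - 32*t^3 + 24*t^2 - 8*t + 1)
K′′′′′(t) = -768/(32*t^5 - 80*t^4 + 80*t^3 - 40*t^2 + 10*t - 1)

κ_5 = K′′′′′(0) = 768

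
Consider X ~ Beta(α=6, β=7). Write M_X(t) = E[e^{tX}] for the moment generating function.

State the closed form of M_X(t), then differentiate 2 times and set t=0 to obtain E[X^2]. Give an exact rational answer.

M_X(t) = ₁F₁(6; 13; t)
D^2[M](t) = 3*₁F₁(8; 15; t)/13

E[X^2] = D^2[M](0) = 3/13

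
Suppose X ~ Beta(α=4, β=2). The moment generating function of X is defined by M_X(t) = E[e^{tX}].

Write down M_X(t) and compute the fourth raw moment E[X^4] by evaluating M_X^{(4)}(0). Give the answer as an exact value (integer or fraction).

M_X(t) = ₁F₁(4; 6; t)
dM/dt = 2*₁F₁(5; 7; t)/3
d^2M/dt^2 = 10*₁F₁(6; 8; t)/21
d^3M/dt^3 = 5*₁F₁(7; 9; t)/14
d^4M/dt^4 = 5*₁F₁(8; 10; t)/18

E[X^4] = d^4M/dt^4 |_{t=0} = 5/18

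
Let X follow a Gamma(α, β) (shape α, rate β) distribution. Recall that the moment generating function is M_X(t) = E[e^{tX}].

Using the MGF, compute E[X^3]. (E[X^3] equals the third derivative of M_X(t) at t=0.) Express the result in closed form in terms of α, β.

M_X(t) = (β/(β - t))^α
dM/dt = -α*β^α*(1/(β - t))^α/(-β + t)
d^2M/dt^2 = (α^2*β^α*(1/(β - t))^α + α*β^α*(1/(β - t))^α)/(β^2 - 2*β*t + t^2)
d^3M/dt^3 = (-α^3*β^α*(1/(β - t))^α - 3*α^2*β^α*(1/(β - t))^α - 2*α*β^α*(1/(β - t))^α)/(-β^3 + 3*β^2*t - 3*β*t^2 + t^3)

E[X^3] = d^3M/dt^3 |_{t=0} = α*(α^2 + 3*α + 2)/β^3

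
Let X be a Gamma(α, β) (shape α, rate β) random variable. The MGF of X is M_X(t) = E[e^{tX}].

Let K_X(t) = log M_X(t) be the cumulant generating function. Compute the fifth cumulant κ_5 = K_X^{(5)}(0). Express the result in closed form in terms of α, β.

κ_5 = K^(5)(0) = 24*α/β^5

M_X(t) = (β/(β - t))^α
K_X(t) = log M_X(t) = α*(log(β) - log(β - t))
K^(5)(t) = -24*α/(-β^5 + 5*β^4*t - 10*β^3*t^2 + 10*β^2*t^3 - 5*β*t^4 + t^5)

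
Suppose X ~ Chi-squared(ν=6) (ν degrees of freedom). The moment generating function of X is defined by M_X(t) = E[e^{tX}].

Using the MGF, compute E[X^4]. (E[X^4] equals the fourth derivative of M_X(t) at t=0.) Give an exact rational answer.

M_X(t) = (1 - 2*t)^(-3)
M′(t) = 6/(16*t^4 - 32*t^3 + 24*t^2 - 8*t + 1)
M′′(t) = -48/(32*t^5 - 80*t^4 + 80*t^3 - 40*t^2 + 10*t - 1)
M′′′(t) = 480/(64*t^6 - 192*t^5 + 240*t^4 - 160*t^3 + 60*t^2 - 12*t + 1)
M′′′′(t) = -5760/(128*t^7 - 448*t^6 + 672*t^5 - 560*t^4 + 280*t^3 - 84*t^2 + 14*t - 1)

E[X^4] = M′′′′(0) = 5760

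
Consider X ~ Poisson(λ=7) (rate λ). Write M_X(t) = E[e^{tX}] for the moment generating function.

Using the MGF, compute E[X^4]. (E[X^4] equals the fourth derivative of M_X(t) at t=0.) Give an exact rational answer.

E[X^4] = D^4[M](0) = 4809

M_X(t) = e^(7*e^(t) - 7)
D^4[M](t) = (2401*e^(4*t)*e^(7*e^(t)) + 2058*e^(3*t)*e^(7*e^(t)) + 343*e^(2*t)*e^(7*e^(t)) + 7*e^(t)*e^(7*e^(t)))*e^(-7)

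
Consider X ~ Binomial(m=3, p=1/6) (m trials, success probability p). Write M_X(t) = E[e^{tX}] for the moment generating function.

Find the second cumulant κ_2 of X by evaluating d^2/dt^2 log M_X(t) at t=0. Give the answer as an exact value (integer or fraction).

M_X(t) = (e^(t)/6 + 5/6)^3
K_X(t) = log M_X(t) = 3*log(e^(t)/6 + 5/6)
D^2[K](t) = 15*e^(t)/(e^(2*t) + 10*e^(t) + 25)

κ_2 = D^2[K](0) = 5/12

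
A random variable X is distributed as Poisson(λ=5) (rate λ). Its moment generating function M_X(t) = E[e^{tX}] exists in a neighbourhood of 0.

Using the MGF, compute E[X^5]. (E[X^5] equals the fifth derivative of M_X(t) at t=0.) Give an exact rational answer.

E[X^5] = M′′′′′(0) = 12880

M_X(t) = e^(5*e^(t) - 5)
M′(t) = 5*e^(-5)*e^(t)*e^(5*e^(t))
M′′(t) = (25*e^(2*t)*e^(5*e^(t)) + 5*e^(t)*e^(5*e^(t)))*e^(-5)
M′′′(t) = (125*e^(3*t)*e^(5*e^(t)) + 75*e^(2*t)*e^(5*e^(t)) + 5*e^(t)*e^(5*e^(t)))*e^(-5)
M′′′′(t) = (625*e^(4*t)*e^(5*e^(t)) + 750*e^(3*t)*e^(5*e^(t)) + 175*e^(2*t)*e^(5*e^(t)) + 5*e^(t)*e^(5*e^(t)))*e^(-5)
M′′′′′(t) = (3125*e^(5*t)*e^(5*e^(t)) + 6250*e^(4*t)*e^(5*e^(t)) + 3125*e^(3*t)*e^(5*e^(t)) + 375*e^(2*t)*e^(5*e^(t)) + 5*e^(t)*e^(5*e^(t)))*e^(-5)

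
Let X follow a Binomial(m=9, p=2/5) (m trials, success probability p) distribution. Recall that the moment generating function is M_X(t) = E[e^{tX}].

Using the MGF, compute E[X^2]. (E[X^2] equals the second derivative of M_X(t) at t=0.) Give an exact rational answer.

M_X(t) = (2*e^(t)/5 + 3/5)^9

E[X^2] = D^2[M](0) = 378/25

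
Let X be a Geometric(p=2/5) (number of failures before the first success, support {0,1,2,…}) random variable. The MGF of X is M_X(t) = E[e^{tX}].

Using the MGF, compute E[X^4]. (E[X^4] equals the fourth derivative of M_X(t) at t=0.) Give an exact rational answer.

M_X(t) = 2/(5*(1 - 3*e^(t)/5))
D^4[M](t) = (-162*e^(4*t) - 2970*e^(3*t) - 4950*e^(2*t) - 750*e^(t))/(243*e^(5*t) - 2025*e^(4*t) + 6750*e^(3*t) - 11250*e^(2*t) + 9375*e^(t) - 3125)

E[X^4] = D^4[M](0) = 276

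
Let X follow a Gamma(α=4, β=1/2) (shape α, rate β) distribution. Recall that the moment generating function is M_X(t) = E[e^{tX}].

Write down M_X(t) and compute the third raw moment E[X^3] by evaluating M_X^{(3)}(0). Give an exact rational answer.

M_X(t) = 1/(16*(1/2 - t)^4)
dM/dt = -8/(32*t^5 - 80*t^4 + 80*t^3 - 40*t^2 + 10*t - 1)
d^2M/dt^2 = 80/(64*t^6 - 192*t^5 + 240*t^4 - 160*t^3 + 60*t^2 - 12*t + 1)
d^3M/dt^3 = -960/(128*t^7 - 448*t^6 + 672*t^5 - 560*t^4 + 280*t^3 - 84*t^2 + 14*t - 1)

E[X^3] = d^3M/dt^3 |_{t=0} = 960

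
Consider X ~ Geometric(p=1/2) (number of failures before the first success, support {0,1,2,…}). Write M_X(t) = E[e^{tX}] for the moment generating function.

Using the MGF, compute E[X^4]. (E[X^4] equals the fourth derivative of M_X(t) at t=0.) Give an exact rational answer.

E[X^4] = M′′′′(0) = 75

M_X(t) = 1/(2*(1 - e^(t)/2))
M′(t) = e^(t)/(e^(2*t) - 4*e^(t) + 4)
M′′(t) = (-e^(2*t) - 2*e^(t))/(e^(3*t) - 6*e^(2*t) + 12*e^(t) - 8)
M′′′(t) = (e^(3*t) + 8*e^(2*t) + 4*e^(t))/(e^(4*t) - 8*e^(3*t) + 24*e^(2*t) - 32*e^(t) + 16)
M′′′′(t) = (-e^(4*t) - 22*e^(3*t) - 44*e^(2*t) - 8*e^(t))/(e^(5*t) - 10*e^(4*t) + 40*e^(3*t) - 80*e^(2*t) + 80*e^(t) - 32)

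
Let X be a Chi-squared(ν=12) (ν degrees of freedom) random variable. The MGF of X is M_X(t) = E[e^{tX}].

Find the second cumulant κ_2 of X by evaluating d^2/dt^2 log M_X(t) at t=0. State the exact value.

κ_2 = D^2[K](0) = 24

M_X(t) = (1 - 2*t)^(-6)
K_X(t) = log M_X(t) = -6*log(1 - 2*t)
D^2[K](t) = 24/(4*t^2 - 4*t + 1)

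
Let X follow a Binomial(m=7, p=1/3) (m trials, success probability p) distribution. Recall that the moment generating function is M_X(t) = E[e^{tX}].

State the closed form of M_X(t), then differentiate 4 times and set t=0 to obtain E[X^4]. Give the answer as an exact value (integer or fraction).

M_X(t) = (e^(t)/3 + 2/3)^7
M^(4)(t) = 2401*e^(7*t)/2187 + 224*e^(6*t)/27 + 17500*e^(5*t)/729 + 71680*e^(4*t)/2187 + 560*e^(3*t)/27 + 3584*e^(2*t)/729 + 448*e^(t)/2187

E[X^4] = M^(4)(0) = 2485/27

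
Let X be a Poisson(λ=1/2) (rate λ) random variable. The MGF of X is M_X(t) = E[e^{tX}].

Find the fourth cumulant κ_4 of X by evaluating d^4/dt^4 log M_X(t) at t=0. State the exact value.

M_X(t) = e^(e^(t)/2 - 1/2)
K_X(t) = log M_X(t) = e^(t)/2 - 1/2
dK/dt = e^(t)/2
d^2K/dt^2 = e^(t)/2
d^3K/dt^3 = e^(t)/2
d^4K/dt^4 = e^(t)/2

κ_4 = d^4K/dt^4 |_{t=0} = 1/2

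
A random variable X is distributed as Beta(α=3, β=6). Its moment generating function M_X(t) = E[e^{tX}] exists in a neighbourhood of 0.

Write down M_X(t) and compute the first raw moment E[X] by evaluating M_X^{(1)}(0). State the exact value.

M_X(t) = ₁F₁(3; 9; t)
dM/dt = ₁F₁(4; 10; t)/3

E[X] = dM/dt |_{t=0} = 1/3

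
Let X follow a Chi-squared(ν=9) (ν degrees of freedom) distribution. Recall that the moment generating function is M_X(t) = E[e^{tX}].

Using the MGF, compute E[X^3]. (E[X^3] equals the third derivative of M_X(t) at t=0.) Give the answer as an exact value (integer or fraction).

M_X(t) = (1 - 2*t)^(-9/2)
dM/dt = -9/(32*t^5*√(1 - 2*t) - 80*t^4*√(1 - 2*t) + 80*t^3*√(1 - 2*t) - 40*t^2*√(1 - 2*t) + 10*t*√(1 - 2*t) - √(1 - 2*t))
d^2M/dt^2 = 99/(64*t^6*√(1 - 2*t) - 192*t^5*√(1 - 2*t) + 240*t^4*√(1 - 2*t) - 160*t^3*√(1 - 2*t) + 60*t^2*√(1 - 2*t) - 12*t*√(1 - 2*t) + √(1 - 2*t))

E[X^3] = d^3M/dt^3 |_{t=0} = 1287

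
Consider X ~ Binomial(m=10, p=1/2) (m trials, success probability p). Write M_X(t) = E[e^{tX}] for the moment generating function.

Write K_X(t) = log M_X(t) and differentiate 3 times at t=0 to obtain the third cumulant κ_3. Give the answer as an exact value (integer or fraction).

κ_3 = K^(3)(0) = 0

M_X(t) = (e^(t)/2 + 1/2)^10
K_X(t) = log M_X(t) = 10*log(e^(t)/2 + 1/2)
K^(3)(t) = (-10*e^(2*t) + 10*e^(t))/(e^(3*t) + 3*e^(2*t) + 3*e^(t) + 1)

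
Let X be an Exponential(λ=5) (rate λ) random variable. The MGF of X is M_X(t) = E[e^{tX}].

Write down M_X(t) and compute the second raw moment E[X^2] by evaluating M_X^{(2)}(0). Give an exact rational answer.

E[X^2] = d^2M/dt^2 |_{t=0} = 2/25

M_X(t) = 5/(5 - t)
dM/dt = 5/(t^2 - 10*t + 25)
d^2M/dt^2 = -10/(t^3 - 15*t^2 + 75*t - 125)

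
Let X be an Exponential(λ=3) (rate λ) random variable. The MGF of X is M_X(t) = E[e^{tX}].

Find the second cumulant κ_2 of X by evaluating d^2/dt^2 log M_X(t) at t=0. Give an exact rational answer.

κ_2 = d^2K/dt^2 |_{t=0} = 1/9

M_X(t) = 3/(3 - t)
K_X(t) = log M_X(t) = -log(3 - t) + log(3)
dK/dt = -1/(t - 3)
d^2K/dt^2 = 1/(t^2 - 6*t + 9)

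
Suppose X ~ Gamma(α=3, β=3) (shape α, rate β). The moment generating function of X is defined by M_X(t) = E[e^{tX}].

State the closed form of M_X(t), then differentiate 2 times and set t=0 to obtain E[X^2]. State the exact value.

M_X(t) = 27/(3 - t)^3
M^(2)(t) = -324/(t^5 - 15*t^4 + 90*t^3 - 270*t^2 + 405*t - 243)

E[X^2] = M^(2)(0) = 4/3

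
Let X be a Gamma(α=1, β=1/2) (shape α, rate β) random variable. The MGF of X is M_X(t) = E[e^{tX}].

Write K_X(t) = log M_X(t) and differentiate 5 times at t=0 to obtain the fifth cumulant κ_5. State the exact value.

κ_5 = d^5K/dt^5 |_{t=0} = 768

M_X(t) = 1/(2*(1/2 - t))
K_X(t) = log M_X(t) = -log(1/2 - t) - log(2)
dK/dt = -2/(2*t - 1)
d^2K/dt^2 = 4/(4*t^2 - 4*t + 1)
d^3K/dt^3 = -16/(8*t^3 - 12*t^2 + 6*t - 1)
d^4K/dt^4 = 96/(16*t^4 - 32*t^3 + 24*t^2 - 8*t + 1)
d^5K/dt^5 = -768/(32*t^5 - 80*t^4 + 80*t^3 - 40*t^2 + 10*t - 1)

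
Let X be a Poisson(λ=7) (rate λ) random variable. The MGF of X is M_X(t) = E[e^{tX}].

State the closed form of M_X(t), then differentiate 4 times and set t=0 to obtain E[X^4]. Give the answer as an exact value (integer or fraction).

E[X^4] = d^4M/dt^4 |_{t=0} = 4809

M_X(t) = e^(7*e^(t) - 7)
dM/dt = 7*e^(-7)*e^(t)*e^(7*e^(t))
d^2M/dt^2 = (49*e^(2*t)*e^(7*e^(t)) + 7*e^(t)*e^(7*e^(t)))*e^(-7)
d^3M/dt^3 = (343*e^(3*t)*e^(7*e^(t)) + 147*e^(2*t)*e^(7*e^(t)) + 7*e^(t)*e^(7*e^(t)))*e^(-7)
d^4M/dt^4 = (2401*e^(4*t)*e^(7*e^(t)) + 2058*e^(3*t)*e^(7*e^(t)) + 343*e^(2*t)*e^(7*e^(t)) + 7*e^(t)*e^(7*e^(t)))*e^(-7)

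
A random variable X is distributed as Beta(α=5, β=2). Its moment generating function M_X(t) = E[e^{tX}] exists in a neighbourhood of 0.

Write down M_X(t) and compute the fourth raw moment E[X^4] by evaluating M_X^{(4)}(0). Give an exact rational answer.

M_X(t) = ₁F₁(5; 7; t)
M^(4)(t) = ₁F₁(9; 11; t)/3

E[X^4] = M^(4)(0) = 1/3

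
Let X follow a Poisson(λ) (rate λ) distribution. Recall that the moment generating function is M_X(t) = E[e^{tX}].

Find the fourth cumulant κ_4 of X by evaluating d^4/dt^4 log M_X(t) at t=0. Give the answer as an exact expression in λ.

κ_4 = D^4[K](0) = λ

M_X(t) = e^(λ*(e^(t) - 1))
K_X(t) = log M_X(t) = λ*(e^(t) - 1)
D^4[K](t) = λ*e^(t)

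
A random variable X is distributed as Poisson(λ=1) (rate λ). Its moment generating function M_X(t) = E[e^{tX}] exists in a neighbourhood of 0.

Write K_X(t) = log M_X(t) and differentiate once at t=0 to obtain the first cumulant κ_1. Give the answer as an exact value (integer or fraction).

M_X(t) = e^(e^(t) - 1)
K_X(t) = log M_X(t) = e^(t) - 1
K′(t) = e^(t)

κ_1 = K′(0) = 1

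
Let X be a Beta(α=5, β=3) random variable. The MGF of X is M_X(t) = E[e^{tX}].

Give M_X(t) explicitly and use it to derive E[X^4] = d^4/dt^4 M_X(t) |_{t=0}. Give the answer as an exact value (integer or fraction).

E[X^4] = M^(4)(0) = 7/33

M_X(t) = ₁F₁(5; 8; t)
M^(4)(t) = 7*₁F₁(9; 12; t)/33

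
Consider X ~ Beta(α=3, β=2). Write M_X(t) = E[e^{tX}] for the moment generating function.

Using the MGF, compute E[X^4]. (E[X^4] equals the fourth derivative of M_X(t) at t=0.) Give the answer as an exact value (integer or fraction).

M_X(t) = ₁F₁(3; 5; t)
M′(t) = 3*₁F₁(4; 6; t)/5
M′′(t) = 2*₁F₁(5; 7; t)/5
M′′′(t) = 2*₁F₁(6; 8; t)/7
M′′′′(t) = 3*₁F₁(7; 9; t)/14

E[X^4] = M′′′′(0) = 3/14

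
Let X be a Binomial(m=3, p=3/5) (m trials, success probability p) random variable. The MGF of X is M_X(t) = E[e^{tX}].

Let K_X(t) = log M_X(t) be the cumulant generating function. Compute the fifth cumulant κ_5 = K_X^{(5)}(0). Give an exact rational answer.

M_X(t) = (3*e^(t)/5 + 2/5)^3
K_X(t) = log M_X(t) = 3*log(3*e^(t)/5 + 2/5)
D^5[K](t) = (-486*e^(4*t) + 3564*e^(3*t) - 2376*e^(2*t) + 144*e^(t))/(243*e^(5*t) + 810*e^(4*t) + 1080*e^(3*t) + 720*e^(2*t) + 240*e^(t) + 32)

κ_5 = D^5[K](0) = 846/3125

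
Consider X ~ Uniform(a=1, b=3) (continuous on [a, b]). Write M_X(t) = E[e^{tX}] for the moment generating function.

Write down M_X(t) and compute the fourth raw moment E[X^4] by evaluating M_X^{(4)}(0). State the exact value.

E[X^4] = M^(4)(0) = 121/5

M_X(t) = (e^(3*t) - e^(t))/(2*t)
M^(4)(t) = (81*t^4*e^(3*t) - t^4*e^(t) - 108*t^3*e^(3*t) + 4*t^3*e^(t) + 108*t^2*e^(3*t) - 12*t^2*e^(t) - 72*t*e^(3*t) + 24*t*e^(t) + 24*e^(3*t) - 24*e^(t))/(2*t^5)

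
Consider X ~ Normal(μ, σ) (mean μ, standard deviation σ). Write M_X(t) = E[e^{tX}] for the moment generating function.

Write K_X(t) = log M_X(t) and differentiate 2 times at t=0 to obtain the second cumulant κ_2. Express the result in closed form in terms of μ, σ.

κ_2 = d^2K/dt^2 |_{t=0} = σ^2

M_X(t) = e^(μ*t + σ^2*t^2/2)
K_X(t) = log M_X(t) = μ*t + σ^2*t^2/2
dK/dt = μ + σ^2*t
d^2K/dt^2 = σ^2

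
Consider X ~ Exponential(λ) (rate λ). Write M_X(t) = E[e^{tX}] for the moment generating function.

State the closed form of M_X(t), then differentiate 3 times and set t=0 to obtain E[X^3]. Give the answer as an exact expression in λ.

E[X^3] = D^3[M](0) = 6/λ^3

M_X(t) = λ/(λ - t)
D^3[M](t) = 6*λ/(λ^4 - 4*λ^3*t + 6*λ^2*t^2 - 4*λ*t^3 + t^4)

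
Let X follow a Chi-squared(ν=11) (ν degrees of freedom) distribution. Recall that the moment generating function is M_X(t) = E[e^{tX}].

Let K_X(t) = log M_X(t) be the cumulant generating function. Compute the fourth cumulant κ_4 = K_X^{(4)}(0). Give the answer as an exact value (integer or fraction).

κ_4 = K′′′′(0) = 528

M_X(t) = (1 - 2*t)^(-11/2)
K_X(t) = log M_X(t) = -11*log(1 - 2*t)/2
K′(t) = -11/(2*t - 1)
K′′(t) = 22/(4*t^2 - 4*t + 1)
K′′′(t) = -88/(8*t^3 - 12*t^2 + 6*t - 1)
K′′′′(t) = 528/(16*t^4 - 32*t^3 + 24*t^2 - 8*t + 1)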